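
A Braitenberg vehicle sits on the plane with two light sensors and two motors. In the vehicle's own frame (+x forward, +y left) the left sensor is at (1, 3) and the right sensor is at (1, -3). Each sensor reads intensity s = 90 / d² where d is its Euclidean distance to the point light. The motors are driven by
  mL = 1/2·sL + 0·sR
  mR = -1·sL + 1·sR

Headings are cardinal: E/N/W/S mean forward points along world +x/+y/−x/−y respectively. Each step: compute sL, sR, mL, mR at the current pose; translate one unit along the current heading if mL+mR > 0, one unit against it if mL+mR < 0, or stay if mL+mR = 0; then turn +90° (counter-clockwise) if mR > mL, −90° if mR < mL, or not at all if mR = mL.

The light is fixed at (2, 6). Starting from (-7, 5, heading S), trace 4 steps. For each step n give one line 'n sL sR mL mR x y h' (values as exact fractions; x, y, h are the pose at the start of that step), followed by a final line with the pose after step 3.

n=0: pose=(-7,5,S); sL=9/4, sR=45/74; mL=9/8, mR=-243/148; mL+mR=-153/296 → advance -1; mR−mL=-819/296 → turn -1·90°
n=1: pose=(-7,6,W); sL=90/109, sR=90/109; mL=45/109, mR=0; mL+mR=45/109 → advance +1; mR−mL=-45/109 → turn -1·90°
n=2: pose=(-8,6,N); sL=9/17, sR=9/5; mL=9/34, mR=108/85; mL+mR=261/170 → advance +1; mR−mL=171/170 → turn +1·90°
n=3: pose=(-8,7,W); sL=18/25, sR=90/137; mL=9/25, mR=-216/3425; mL+mR=1017/3425 → advance +1; mR−mL=-1449/3425 → turn -1·90°

0 9/4 45/74 9/8 -243/148 -7 5 S
1 90/109 90/109 45/109 0 -7 6 W
2 9/17 9/5 9/34 108/85 -8 6 N
3 18/25 90/137 9/25 -216/3425 -8 7 W
final -9 7 N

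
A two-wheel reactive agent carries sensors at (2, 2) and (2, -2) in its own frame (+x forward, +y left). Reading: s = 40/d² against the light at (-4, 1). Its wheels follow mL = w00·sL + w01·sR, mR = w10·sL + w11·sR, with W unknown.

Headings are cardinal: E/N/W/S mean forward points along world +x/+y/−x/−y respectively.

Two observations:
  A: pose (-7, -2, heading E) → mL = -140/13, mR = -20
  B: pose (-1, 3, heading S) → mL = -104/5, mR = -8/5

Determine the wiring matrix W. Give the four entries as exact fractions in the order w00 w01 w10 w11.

obs A: pose=(-7,-2,E) → sL=20, sR=20/13, mL=-140/13, mR=-20
obs B: pose=(-1,3,S) → sL=8/5, sR=40, mL=-104/5, mR=-8/5
sensor matrix S = [[20, 20/13], [8/5, 40]]; det S = 10368/13
solve [mL_A; mL_B] = S·[w00; w01] and [mR_A; mR_B] = S·[w10; w11]:
  w00 = -1/2, w01 = -1/2, w10 = -1, w11 = 0

-1/2 -1/2 -1 0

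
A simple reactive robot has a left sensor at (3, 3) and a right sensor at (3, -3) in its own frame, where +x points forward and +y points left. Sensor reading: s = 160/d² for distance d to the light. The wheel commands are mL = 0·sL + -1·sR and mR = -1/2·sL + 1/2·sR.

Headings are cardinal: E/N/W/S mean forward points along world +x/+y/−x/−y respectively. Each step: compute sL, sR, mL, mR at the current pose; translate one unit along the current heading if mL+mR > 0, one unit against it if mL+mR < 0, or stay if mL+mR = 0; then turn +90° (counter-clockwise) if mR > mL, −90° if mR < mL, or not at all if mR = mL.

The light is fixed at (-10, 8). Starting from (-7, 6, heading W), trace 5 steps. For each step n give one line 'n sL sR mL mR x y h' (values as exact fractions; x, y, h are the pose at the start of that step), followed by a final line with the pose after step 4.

0 32/5 160 -160 384/5 -7 6 W
1 80/37 80/13 -80/13 960/481 -6 6 S
2 160/53 32/13 -32/13 -192/689 -6 7 E
3 40 4 -4 -18 -7 7 N
4 160/37 160/61 -160/61 -1920/2257 -7 6 E
final -8 6 N

n=0: pose=(-7,6,W); sL=32/5, sR=160; mL=-160, mR=384/5; mL+mR=-416/5 → advance -1; mR−mL=1184/5 → turn +1·90°
n=1: pose=(-6,6,S); sL=80/37, sR=80/13; mL=-80/13, mR=960/481; mL+mR=-2000/481 → advance -1; mR−mL=3920/481 → turn +1·90°
n=2: pose=(-6,7,E); sL=160/53, sR=32/13; mL=-32/13, mR=-192/689; mL+mR=-1888/689 → advance -1; mR−mL=1504/689 → turn +1·90°
n=3: pose=(-7,7,N); sL=40, sR=4; mL=-4, mR=-18; mL+mR=-22 → advance -1; mR−mL=-14 → turn -1·90°
n=4: pose=(-7,6,E); sL=160/37, sR=160/61; mL=-160/61, mR=-1920/2257; mL+mR=-7840/2257 → advance -1; mR−mL=4000/2257 → turn +1·90°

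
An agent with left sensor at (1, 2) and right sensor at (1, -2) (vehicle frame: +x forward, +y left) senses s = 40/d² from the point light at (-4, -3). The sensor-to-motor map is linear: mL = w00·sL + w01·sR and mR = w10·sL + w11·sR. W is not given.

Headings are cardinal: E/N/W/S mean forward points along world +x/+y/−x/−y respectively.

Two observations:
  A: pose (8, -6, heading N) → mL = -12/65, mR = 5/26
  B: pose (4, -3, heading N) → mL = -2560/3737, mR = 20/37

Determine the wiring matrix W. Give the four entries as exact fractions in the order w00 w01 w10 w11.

-1 1 1/2 0

obs A: pose=(8,-6,N) → sL=5/13, sR=1/5, mL=-12/65, mR=5/26
obs B: pose=(4,-3,N) → sL=40/37, sR=40/101, mL=-2560/3737, mR=20/37
sensor matrix S = [[5/13, 1/5], [40/37, 40/101]]; det S = -3104/48581
solve [mL_A; mL_B] = S·[w00; w01] and [mR_A; mR_B] = S·[w10; w11]:
  w00 = -1, w01 = 1, w10 = 1/2, w11 = 0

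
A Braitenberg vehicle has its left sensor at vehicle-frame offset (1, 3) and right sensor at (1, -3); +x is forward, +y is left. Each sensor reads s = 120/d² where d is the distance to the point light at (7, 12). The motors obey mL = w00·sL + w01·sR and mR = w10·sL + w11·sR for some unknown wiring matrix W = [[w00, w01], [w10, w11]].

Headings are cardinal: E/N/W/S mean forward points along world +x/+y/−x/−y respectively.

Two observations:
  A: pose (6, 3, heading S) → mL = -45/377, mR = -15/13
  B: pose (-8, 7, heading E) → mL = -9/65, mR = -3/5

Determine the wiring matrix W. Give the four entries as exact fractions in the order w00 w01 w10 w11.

obs A: pose=(6,3,S) → sL=15/13, sR=30/29, mL=-45/377, mR=-15/13
obs B: pose=(-8,7,E) → sL=3/5, sR=6/13, mL=-9/65, mR=-3/5
sensor matrix S = [[15/13, 30/29], [3/5, 6/13]]; det S = -432/4901
solve [mL_A; mL_B] = S·[w00; w01] and [mR_A; mR_B] = S·[w10; w11]:
  w00 = -1, w01 = 1, w10 = -1, w11 = 0

-1 1 -1 0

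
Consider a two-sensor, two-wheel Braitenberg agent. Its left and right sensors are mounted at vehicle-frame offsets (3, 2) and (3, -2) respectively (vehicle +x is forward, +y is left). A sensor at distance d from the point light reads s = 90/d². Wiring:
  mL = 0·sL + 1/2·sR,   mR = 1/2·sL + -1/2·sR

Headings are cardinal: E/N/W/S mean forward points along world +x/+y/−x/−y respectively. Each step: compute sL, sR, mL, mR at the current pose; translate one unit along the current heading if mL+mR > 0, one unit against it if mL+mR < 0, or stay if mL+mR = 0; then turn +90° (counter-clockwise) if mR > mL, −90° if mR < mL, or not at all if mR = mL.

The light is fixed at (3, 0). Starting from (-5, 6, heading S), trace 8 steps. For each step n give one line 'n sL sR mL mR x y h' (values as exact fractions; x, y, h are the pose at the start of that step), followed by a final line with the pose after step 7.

n=0: pose=(-5,6,S); sL=2, sR=90/109; mL=45/109, mR=64/109; mL+mR=1 → advance +1; mR−mL=19/109 → turn +1·90°
n=1: pose=(-5,5,E); sL=45/37, sR=45/17; mL=45/34, mR=-450/629; mL+mR=45/74 → advance +1; mR−mL=-2565/1258 → turn -1·90°
n=2: pose=(-4,5,S); sL=90/29, sR=18/17; mL=9/17, mR=504/493; mL+mR=45/29 → advance +1; mR−mL=243/493 → turn +1·90°
n=3: pose=(-4,4,E); sL=45/26, sR=9/2; mL=9/4, mR=-18/13; mL+mR=45/52 → advance +1; mR−mL=-189/52 → turn -1·90°
n=4: pose=(-3,4,S); sL=90/17, sR=18/13; mL=9/13, mR=432/221; mL+mR=45/17 → advance +1; mR−mL=279/221 → turn +1·90°
n=5: pose=(-3,3,E); sL=45/17, sR=9; mL=9/2, mR=-54/17; mL+mR=45/34 → advance +1; mR−mL=-261/34 → turn -1·90°
n=6: pose=(-2,3,S); sL=10, sR=90/49; mL=45/49, mR=200/49; mL+mR=5 → advance +1; mR−mL=155/49 → turn +1·90°
n=7: pose=(-2,2,E); sL=9/2, sR=45/2; mL=45/4, mR=-9; mL+mR=9/4 → advance +1; mR−mL=-81/4 → turn -1·90°

0 2 90/109 45/109 64/109 -5 6 S
1 45/37 45/17 45/34 -450/629 -5 5 E
2 90/29 18/17 9/17 504/493 -4 5 S
3 45/26 9/2 9/4 -18/13 -4 4 E
4 90/17 18/13 9/13 432/221 -3 4 S
5 45/17 9 9/2 -54/17 -3 3 E
6 10 90/49 45/49 200/49 -2 3 S
7 9/2 45/2 45/4 -9 -2 2 E
final -1 2 S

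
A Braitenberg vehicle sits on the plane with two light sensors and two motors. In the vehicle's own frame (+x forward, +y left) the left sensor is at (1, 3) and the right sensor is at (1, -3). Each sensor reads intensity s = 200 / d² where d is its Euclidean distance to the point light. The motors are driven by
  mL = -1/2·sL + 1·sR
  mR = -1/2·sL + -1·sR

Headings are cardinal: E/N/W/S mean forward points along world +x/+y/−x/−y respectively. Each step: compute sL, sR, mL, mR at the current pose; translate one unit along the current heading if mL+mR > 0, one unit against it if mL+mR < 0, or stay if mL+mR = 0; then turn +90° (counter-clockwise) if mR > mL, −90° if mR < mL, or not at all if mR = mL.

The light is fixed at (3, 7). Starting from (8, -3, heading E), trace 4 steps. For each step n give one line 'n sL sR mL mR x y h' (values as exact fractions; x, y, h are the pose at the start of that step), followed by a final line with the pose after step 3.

0 40/17 40/41 -140/697 -1500/697 8 -3 E
1 20/17 100/61 1090/1037 -2310/1037 7 -3 S
2 200/153 40/9 580/153 -260/51 7 -2 W
3 50/17 25/16 25/272 -825/272 8 -2 N
final 8 -3 E

n=0: pose=(8,-3,E); sL=40/17, sR=40/41; mL=-140/697, mR=-1500/697; mL+mR=-40/17 → advance -1; mR−mL=-80/41 → turn -1·90°
n=1: pose=(7,-3,S); sL=20/17, sR=100/61; mL=1090/1037, mR=-2310/1037; mL+mR=-20/17 → advance -1; mR−mL=-200/61 → turn -1·90°
n=2: pose=(7,-2,W); sL=200/153, sR=40/9; mL=580/153, mR=-260/51; mL+mR=-200/153 → advance -1; mR−mL=-80/9 → turn -1·90°
n=3: pose=(8,-2,N); sL=50/17, sR=25/16; mL=25/272, mR=-825/272; mL+mR=-50/17 → advance -1; mR−mL=-25/8 → turn -1·90°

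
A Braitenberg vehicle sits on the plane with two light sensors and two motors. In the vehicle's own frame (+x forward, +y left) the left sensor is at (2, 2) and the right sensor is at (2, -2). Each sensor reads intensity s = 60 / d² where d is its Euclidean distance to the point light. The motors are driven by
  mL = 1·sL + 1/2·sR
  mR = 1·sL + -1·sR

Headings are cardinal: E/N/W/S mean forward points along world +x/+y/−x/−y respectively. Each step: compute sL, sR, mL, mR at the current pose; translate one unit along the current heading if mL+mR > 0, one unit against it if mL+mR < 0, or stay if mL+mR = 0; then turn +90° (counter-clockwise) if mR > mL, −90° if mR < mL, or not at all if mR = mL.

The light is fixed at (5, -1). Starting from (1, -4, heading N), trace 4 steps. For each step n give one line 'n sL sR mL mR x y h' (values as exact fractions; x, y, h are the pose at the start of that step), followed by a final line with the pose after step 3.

0 60/37 12 282/37 -384/37 1 -4 N
1 15/2 3/2 33/4 6 1 -5 E
2 60/37 60/61 4770/2257 1440/2257 2 -5 S
3 30/37 30/17 1065/629 -600/629 2 -6 W
final 1 -6 N

n=0: pose=(1,-4,N); sL=60/37, sR=12; mL=282/37, mR=-384/37; mL+mR=-102/37 → advance -1; mR−mL=-18 → turn -1·90°
n=1: pose=(1,-5,E); sL=15/2, sR=3/2; mL=33/4, mR=6; mL+mR=57/4 → advance +1; mR−mL=-9/4 → turn -1·90°
n=2: pose=(2,-5,S); sL=60/37, sR=60/61; mL=4770/2257, mR=1440/2257; mL+mR=6210/2257 → advance +1; mR−mL=-90/61 → turn -1·90°
n=3: pose=(2,-6,W); sL=30/37, sR=30/17; mL=1065/629, mR=-600/629; mL+mR=465/629 → advance +1; mR−mL=-45/17 → turn -1·90°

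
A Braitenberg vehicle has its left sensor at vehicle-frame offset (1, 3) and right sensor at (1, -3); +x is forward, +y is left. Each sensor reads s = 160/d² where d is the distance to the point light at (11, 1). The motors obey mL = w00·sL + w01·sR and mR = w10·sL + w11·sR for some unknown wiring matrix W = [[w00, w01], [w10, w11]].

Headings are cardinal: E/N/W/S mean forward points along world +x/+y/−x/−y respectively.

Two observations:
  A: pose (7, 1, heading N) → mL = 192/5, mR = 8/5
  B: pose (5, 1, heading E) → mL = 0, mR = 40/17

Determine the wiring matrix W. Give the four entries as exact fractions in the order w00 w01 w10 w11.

-1/2 1/2 1/2 0

obs A: pose=(7,1,N) → sL=16/5, sR=80, mL=192/5, mR=8/5
obs B: pose=(5,1,E) → sL=80/17, sR=80/17, mL=0, mR=40/17
sensor matrix S = [[16/5, 80], [80/17, 80/17]]; det S = -6144/17
solve [mL_A; mL_B] = S·[w00; w01] and [mR_A; mR_B] = S·[w10; w11]:
  w00 = -1/2, w01 = 1/2, w10 = 1/2, w11 = 0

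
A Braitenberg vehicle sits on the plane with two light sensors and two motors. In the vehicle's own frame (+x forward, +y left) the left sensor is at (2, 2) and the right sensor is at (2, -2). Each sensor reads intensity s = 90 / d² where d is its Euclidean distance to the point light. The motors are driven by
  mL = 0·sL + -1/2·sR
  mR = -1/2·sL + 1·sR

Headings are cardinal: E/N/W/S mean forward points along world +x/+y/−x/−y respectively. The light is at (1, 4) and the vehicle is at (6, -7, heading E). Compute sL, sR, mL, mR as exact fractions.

left sensor world pos  = (8, -5); dL² = 130
right sensor world pos = (8, -9); dR² = 218
sL = 90/130 = 9/13
sR = 90/218 = 45/109
mL = 0·sL + -1/2·sR = -45/218
mR = -1/2·sL + 1·sR = 189/2834

9/13 45/109 -45/218 189/2834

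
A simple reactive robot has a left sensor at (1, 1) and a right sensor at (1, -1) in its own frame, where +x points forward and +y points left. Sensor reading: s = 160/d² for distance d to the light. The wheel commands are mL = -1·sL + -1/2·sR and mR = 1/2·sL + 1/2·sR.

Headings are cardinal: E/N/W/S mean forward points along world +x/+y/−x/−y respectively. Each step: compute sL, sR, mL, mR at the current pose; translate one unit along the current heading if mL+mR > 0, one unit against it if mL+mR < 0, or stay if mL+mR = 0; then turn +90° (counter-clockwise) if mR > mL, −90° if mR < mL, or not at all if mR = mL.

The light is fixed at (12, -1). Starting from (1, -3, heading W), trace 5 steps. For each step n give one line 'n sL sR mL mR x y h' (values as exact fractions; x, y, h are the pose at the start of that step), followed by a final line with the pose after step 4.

0 160/153 32/29 -7088/4437 4768/4437 1 -3 W
1 16/9 16/13 -280/117 176/117 2 -3 S
2 160/81 32/17 -4016/1377 2656/1377 2 -2 E
3 10/9 8/5 -86/45 61/45 1 -2 N
4 160/153 32/29 -7088/4437 4768/4437 1 -3 W
final 2 -3 S

n=0: pose=(1,-3,W); sL=160/153, sR=32/29; mL=-7088/4437, mR=4768/4437; mL+mR=-80/153 → advance -1; mR−mL=3952/1479 → turn +1·90°
n=1: pose=(2,-3,S); sL=16/9, sR=16/13; mL=-280/117, mR=176/117; mL+mR=-8/9 → advance -1; mR−mL=152/39 → turn +1·90°
n=2: pose=(2,-2,E); sL=160/81, sR=32/17; mL=-4016/1377, mR=2656/1377; mL+mR=-80/81 → advance -1; mR−mL=2224/459 → turn +1·90°
n=3: pose=(1,-2,N); sL=10/9, sR=8/5; mL=-86/45, mR=61/45; mL+mR=-5/9 → advance -1; mR−mL=49/15 → turn +1·90°
n=4: pose=(1,-3,W); sL=160/153, sR=32/29; mL=-7088/4437, mR=4768/4437; mL+mR=-80/153 → advance -1; mR−mL=3952/1479 → turn +1·90°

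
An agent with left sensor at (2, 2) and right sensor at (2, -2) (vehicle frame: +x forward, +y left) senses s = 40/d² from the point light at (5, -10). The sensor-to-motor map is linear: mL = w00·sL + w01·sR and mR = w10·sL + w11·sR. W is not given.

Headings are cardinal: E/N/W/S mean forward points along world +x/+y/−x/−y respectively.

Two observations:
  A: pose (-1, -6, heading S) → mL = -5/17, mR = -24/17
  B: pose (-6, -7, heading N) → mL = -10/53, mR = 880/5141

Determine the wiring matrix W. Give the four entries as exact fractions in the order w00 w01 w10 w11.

obs A: pose=(-1,-6,S) → sL=2, sR=10/17, mL=-5/17, mR=-24/17
obs B: pose=(-6,-7,N) → sL=20/97, sR=20/53, mL=-10/53, mR=880/5141
sensor matrix S = [[2, 10/17], [20/97, 20/53]]; det S = 55360/87397
solve [mL_A; mL_B] = S·[w00; w01] and [mR_A; mR_B] = S·[w10; w11]:
  w00 = 0, w01 = -1/2, w10 = -1, w11 = 1

0 -1/2 -1 1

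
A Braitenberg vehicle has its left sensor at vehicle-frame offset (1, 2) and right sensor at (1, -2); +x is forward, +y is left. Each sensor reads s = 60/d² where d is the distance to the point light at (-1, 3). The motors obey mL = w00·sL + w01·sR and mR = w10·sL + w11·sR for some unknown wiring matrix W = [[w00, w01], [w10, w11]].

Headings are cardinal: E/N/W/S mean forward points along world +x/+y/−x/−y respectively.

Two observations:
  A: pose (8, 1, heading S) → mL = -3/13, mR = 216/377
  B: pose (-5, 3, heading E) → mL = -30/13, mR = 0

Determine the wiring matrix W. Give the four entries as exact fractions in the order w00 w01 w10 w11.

obs A: pose=(8,1,S) → sL=6/13, sR=30/29, mL=-3/13, mR=216/377
obs B: pose=(-5,3,E) → sL=60/13, sR=60/13, mL=-30/13, mR=0
sensor matrix S = [[6/13, 30/29], [60/13, 60/13]]; det S = -12960/4901
solve [mL_A; mL_B] = S·[w00; w01] and [mR_A; mR_B] = S·[w10; w11]:
  w00 = -1/2, w01 = 0, w10 = -1, w11 = 1

-1/2 0 -1 1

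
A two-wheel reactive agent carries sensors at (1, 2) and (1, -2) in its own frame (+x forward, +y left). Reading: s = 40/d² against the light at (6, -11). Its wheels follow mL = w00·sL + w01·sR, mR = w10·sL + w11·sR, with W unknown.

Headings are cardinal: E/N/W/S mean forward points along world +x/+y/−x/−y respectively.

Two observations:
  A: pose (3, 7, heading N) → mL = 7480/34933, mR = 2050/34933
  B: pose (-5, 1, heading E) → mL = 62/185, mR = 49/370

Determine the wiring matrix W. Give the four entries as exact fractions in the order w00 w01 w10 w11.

1 1 -1/2 1

obs A: pose=(3,7,N) → sL=20/193, sR=20/181, mL=7480/34933, mR=2050/34933
obs B: pose=(-5,1,E) → sL=5/37, sR=1/5, mL=62/185, mR=49/370
sensor matrix S = [[20/193, 20/181], [5/37, 1/5]]; det S = 7488/1292521
solve [mL_A; mL_B] = S·[w00; w01] and [mR_A; mR_B] = S·[w10; w11]:
  w00 = 1, w01 = 1, w10 = -1/2, w11 = 1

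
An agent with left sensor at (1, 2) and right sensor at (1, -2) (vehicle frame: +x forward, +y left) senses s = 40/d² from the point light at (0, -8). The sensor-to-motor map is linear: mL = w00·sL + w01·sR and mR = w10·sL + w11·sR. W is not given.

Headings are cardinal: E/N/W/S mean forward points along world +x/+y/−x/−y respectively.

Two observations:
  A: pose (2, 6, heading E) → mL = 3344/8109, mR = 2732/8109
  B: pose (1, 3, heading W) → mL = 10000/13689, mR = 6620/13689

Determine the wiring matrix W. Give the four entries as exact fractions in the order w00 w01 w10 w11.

obs A: pose=(2,6,E) → sL=8/53, sR=40/153, mL=3344/8109, mR=2732/8109
obs B: pose=(1,3,W) → sL=40/81, sR=40/169, mL=10000/13689, mR=6620/13689
sensor matrix S = [[8/53, 40/153], [40/81, 40/169]]; det S = -10365440/111004101
solve [mL_A; mL_B] = S·[w00; w01] and [mR_A; mR_B] = S·[w10; w11]:
  w00 = 1, w01 = 1, w10 = 1/2, w11 = 1

1 1 1/2 1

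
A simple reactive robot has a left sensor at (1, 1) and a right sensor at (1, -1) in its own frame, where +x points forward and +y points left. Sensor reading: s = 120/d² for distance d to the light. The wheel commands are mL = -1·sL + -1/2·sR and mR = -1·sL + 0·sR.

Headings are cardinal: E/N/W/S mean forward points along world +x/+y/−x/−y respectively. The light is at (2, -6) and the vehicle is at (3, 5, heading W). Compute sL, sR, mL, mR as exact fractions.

6/5 5/6 -97/60 -6/5

left sensor world pos  = (2, 4); dL² = 100
right sensor world pos = (2, 6); dR² = 144
sL = 120/100 = 6/5
sR = 120/144 = 5/6
mL = -1·sL + -1/2·sR = -97/60
mR = -1·sL + 0·sR = -6/5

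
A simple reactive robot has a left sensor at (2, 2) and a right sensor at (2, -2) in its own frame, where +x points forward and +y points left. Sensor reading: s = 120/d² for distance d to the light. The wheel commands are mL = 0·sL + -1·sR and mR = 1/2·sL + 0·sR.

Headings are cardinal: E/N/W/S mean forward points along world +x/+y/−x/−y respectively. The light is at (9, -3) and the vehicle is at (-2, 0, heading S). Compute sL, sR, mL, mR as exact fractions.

60/41 12/17 -12/17 30/41

left sensor world pos  = (0, -2); dL² = 82
right sensor world pos = (-4, -2); dR² = 170
sL = 120/82 = 60/41
sR = 120/170 = 12/17
mL = 0·sL + -1·sR = -12/17
mR = 1/2·sL + 0·sR = 30/41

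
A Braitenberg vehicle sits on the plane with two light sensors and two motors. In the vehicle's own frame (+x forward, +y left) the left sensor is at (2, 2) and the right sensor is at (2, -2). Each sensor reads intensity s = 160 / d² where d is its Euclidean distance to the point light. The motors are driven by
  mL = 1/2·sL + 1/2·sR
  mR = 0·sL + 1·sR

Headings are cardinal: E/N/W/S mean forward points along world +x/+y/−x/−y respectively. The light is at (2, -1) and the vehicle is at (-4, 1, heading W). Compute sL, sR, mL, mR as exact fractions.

5/2 2 9/4 2

left sensor world pos  = (-6, -1); dL² = 64
right sensor world pos = (-6, 3); dR² = 80
sL = 160/64 = 5/2
sR = 160/80 = 2
mL = 1/2·sL + 1/2·sR = 9/4
mR = 0·sL + 1·sR = 2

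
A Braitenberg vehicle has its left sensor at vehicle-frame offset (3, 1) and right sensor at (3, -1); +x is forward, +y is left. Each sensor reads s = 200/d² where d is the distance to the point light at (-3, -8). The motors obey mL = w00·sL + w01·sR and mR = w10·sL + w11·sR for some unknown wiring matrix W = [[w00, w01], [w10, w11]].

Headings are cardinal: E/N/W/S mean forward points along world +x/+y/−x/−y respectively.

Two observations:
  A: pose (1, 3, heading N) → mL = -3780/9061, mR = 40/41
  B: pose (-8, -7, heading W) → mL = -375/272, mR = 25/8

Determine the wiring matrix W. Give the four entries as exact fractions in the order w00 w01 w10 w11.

1/2 -1 1 0

obs A: pose=(1,3,N) → sL=40/41, sR=200/221, mL=-3780/9061, mR=40/41
obs B: pose=(-8,-7,W) → sL=25/8, sR=50/17, mL=-375/272, mR=25/8
sensor matrix S = [[40/41, 200/221], [25/8, 50/17]]; det S = 375/9061
solve [mL_A; mL_B] = S·[w00; w01] and [mR_A; mR_B] = S·[w10; w11]:
  w00 = 1/2, w01 = -1, w10 = 1, w11 = 0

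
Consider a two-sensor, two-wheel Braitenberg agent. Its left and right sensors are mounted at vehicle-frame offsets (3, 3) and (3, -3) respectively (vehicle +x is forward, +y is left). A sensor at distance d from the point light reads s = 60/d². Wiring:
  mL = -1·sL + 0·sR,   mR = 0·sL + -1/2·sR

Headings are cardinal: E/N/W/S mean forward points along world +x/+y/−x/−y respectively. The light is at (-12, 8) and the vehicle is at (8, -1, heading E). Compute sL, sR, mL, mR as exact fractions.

left sensor world pos  = (11, 2); dL² = 565
right sensor world pos = (11, -4); dR² = 673
sL = 60/565 = 12/113
sR = 60/673 = 60/673
mL = -1·sL + 0·sR = -12/113
mR = 0·sL + -1/2·sR = -30/673

12/113 60/673 -12/113 -30/673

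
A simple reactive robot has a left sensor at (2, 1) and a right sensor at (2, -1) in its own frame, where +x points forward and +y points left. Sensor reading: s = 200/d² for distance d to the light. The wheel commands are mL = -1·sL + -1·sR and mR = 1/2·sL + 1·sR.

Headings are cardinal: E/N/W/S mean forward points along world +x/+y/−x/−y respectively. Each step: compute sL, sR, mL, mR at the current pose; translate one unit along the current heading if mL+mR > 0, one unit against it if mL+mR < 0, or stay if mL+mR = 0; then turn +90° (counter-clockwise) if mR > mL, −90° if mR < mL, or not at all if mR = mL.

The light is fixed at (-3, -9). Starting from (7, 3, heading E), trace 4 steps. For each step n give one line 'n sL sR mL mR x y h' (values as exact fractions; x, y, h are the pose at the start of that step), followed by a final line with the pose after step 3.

0 200/313 40/53 -23120/16589 17820/16589 7 3 E
1 10/13 25/37 -695/481 510/481 6 3 N
2 200/149 200/193 -68400/28757 49100/28757 6 2 W
3 100/101 100/81 -18200/8181 14150/8181 7 2 S
final 7 3 E

n=0: pose=(7,3,E); sL=200/313, sR=40/53; mL=-23120/16589, mR=17820/16589; mL+mR=-100/313 → advance -1; mR−mL=40940/16589 → turn +1·90°
n=1: pose=(6,3,N); sL=10/13, sR=25/37; mL=-695/481, mR=510/481; mL+mR=-5/13 → advance -1; mR−mL=1205/481 → turn +1·90°
n=2: pose=(6,2,W); sL=200/149, sR=200/193; mL=-68400/28757, mR=49100/28757; mL+mR=-100/149 → advance -1; mR−mL=117500/28757 → turn +1·90°
n=3: pose=(7,2,S); sL=100/101, sR=100/81; mL=-18200/8181, mR=14150/8181; mL+mR=-50/101 → advance -1; mR−mL=32350/8181 → turn +1·90°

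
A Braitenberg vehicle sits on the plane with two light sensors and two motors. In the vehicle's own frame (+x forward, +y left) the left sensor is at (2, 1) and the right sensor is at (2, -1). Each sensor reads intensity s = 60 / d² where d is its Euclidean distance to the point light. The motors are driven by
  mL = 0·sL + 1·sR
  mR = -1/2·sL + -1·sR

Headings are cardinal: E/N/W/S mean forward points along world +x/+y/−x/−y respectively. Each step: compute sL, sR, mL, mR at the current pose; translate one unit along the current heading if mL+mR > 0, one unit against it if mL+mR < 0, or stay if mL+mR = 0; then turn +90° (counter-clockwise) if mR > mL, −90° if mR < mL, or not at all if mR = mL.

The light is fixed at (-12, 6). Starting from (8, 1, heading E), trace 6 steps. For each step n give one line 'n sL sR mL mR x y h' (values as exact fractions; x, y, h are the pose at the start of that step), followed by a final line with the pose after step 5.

0 3/25 3/26 3/26 -57/325 8 1 E
1 60/449 60/373 60/373 -38130/167477 7 1 S
2 30/157 30/149 30/149 -6945/23393 7 2 W
3 12/73 12/89 12/89 -1410/6497 8 2 N
4 3/25 3/26 3/26 -57/325 8 1 E
5 60/449 60/373 60/373 -38130/167477 7 1 S
final 7 2 W

n=0: pose=(8,1,E); sL=3/25, sR=3/26; mL=3/26, mR=-57/325; mL+mR=-3/50 → advance -1; mR−mL=-189/650 → turn -1·90°
n=1: pose=(7,1,S); sL=60/449, sR=60/373; mL=60/373, mR=-38130/167477; mL+mR=-30/449 → advance -1; mR−mL=-65070/167477 → turn -1·90°
n=2: pose=(7,2,W); sL=30/157, sR=30/149; mL=30/149, mR=-6945/23393; mL+mR=-15/157 → advance -1; mR−mL=-11655/23393 → turn -1·90°
n=3: pose=(8,2,N); sL=12/73, sR=12/89; mL=12/89, mR=-1410/6497; mL+mR=-6/73 → advance -1; mR−mL=-2286/6497 → turn -1·90°
n=4: pose=(8,1,E); sL=3/25, sR=3/26; mL=3/26, mR=-57/325; mL+mR=-3/50 → advance -1; mR−mL=-189/650 → turn -1·90°
n=5: pose=(7,1,S); sL=60/449, sR=60/373; mL=60/373, mR=-38130/167477; mL+mR=-30/449 → advance -1; mR−mL=-65070/167477 → turn -1·90°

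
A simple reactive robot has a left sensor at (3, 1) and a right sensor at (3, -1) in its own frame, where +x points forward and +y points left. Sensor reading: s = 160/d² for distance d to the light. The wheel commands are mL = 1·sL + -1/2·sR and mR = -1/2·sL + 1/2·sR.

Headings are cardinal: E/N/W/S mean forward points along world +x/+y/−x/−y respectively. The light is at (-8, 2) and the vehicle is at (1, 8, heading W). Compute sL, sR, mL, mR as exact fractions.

left sensor world pos  = (-2, 7); dL² = 61
right sensor world pos = (-2, 9); dR² = 85
sL = 160/61 = 160/61
sR = 160/85 = 32/17
mL = 1·sL + -1/2·sR = 1744/1037
mR = -1/2·sL + 1/2·sR = -384/1037

160/61 32/17 1744/1037 -384/1037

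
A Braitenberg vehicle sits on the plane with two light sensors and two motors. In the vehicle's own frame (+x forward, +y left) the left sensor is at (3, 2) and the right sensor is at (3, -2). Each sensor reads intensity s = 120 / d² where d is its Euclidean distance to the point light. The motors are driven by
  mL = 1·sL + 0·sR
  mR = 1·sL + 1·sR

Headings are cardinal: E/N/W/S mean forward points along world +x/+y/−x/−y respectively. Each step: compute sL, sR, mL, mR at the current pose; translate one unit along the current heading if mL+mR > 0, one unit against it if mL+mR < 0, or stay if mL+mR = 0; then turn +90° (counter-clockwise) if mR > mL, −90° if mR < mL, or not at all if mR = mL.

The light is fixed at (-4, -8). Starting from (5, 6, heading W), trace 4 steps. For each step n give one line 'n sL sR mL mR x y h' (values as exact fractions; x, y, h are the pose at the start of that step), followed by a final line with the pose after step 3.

0 2/3 30/73 2/3 236/219 5 6 W
1 120/221 120/157 120/221 45360/34697 4 6 S
2 60/173 60/121 60/173 17640/20933 4 5 E
3 24/61 120/377 24/61 16368/22997 5 5 N
final 5 6 W

n=0: pose=(5,6,W); sL=2/3, sR=30/73; mL=2/3, mR=236/219; mL+mR=382/219 → advance +1; mR−mL=30/73 → turn +1·90°
n=1: pose=(4,6,S); sL=120/221, sR=120/157; mL=120/221, mR=45360/34697; mL+mR=64200/34697 → advance +1; mR−mL=120/157 → turn +1·90°
n=2: pose=(4,5,E); sL=60/173, sR=60/121; mL=60/173, mR=17640/20933; mL+mR=24900/20933 → advance +1; mR−mL=60/121 → turn +1·90°
n=3: pose=(5,5,N); sL=24/61, sR=120/377; mL=24/61, mR=16368/22997; mL+mR=25416/22997 → advance +1; mR−mL=120/377 → turn +1·90°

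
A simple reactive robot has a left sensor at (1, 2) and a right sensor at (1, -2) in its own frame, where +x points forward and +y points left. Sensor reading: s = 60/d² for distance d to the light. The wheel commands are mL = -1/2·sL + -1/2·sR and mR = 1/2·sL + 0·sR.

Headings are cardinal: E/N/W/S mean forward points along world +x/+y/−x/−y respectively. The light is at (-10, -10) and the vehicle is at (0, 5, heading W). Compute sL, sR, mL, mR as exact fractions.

left sensor world pos  = (-1, 3); dL² = 250
right sensor world pos = (-1, 7); dR² = 370
sL = 60/250 = 6/25
sR = 60/370 = 6/37
mL = -1/2·sL + -1/2·sR = -186/925
mR = 1/2·sL + 0·sR = 3/25

6/25 6/37 -186/925 3/25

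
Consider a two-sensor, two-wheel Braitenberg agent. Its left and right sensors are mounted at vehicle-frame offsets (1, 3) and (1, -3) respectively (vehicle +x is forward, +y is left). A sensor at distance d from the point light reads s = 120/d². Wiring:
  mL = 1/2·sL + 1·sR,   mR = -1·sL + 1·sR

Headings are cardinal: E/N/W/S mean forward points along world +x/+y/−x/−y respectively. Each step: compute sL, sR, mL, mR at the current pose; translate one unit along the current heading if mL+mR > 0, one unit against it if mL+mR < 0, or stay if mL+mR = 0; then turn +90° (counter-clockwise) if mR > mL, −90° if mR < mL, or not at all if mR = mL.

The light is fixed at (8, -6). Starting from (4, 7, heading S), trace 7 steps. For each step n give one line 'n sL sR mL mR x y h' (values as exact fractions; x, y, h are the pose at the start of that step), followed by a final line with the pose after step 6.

0 24/29 120/193 5796/5597 -1152/5597 4 7 S
1 60/53 12/25 1386/1325 -864/1325 4 6 W
2 120/233 120/173 38340/40309 7200/40309 3 6 N
3 15/34 30/29 2475/1972 585/986 3 7 E
4 24/29 120/193 5796/5597 -1152/5597 4 7 S
5 60/53 12/25 1386/1325 -864/1325 4 6 W
6 120/233 120/173 38340/40309 7200/40309 3 6 N
final 3 7 E

n=0: pose=(4,7,S); sL=24/29, sR=120/193; mL=5796/5597, mR=-1152/5597; mL+mR=4644/5597 → advance +1; mR−mL=-36/29 → turn -1·90°
n=1: pose=(4,6,W); sL=60/53, sR=12/25; mL=1386/1325, mR=-864/1325; mL+mR=522/1325 → advance +1; mR−mL=-90/53 → turn -1·90°
n=2: pose=(3,6,N); sL=120/233, sR=120/173; mL=38340/40309, mR=7200/40309; mL+mR=45540/40309 → advance +1; mR−mL=-180/233 → turn -1·90°
n=3: pose=(3,7,E); sL=15/34, sR=30/29; mL=2475/1972, mR=585/986; mL+mR=3645/1972 → advance +1; mR−mL=-45/68 → turn -1·90°
n=4: pose=(4,7,S); sL=24/29, sR=120/193; mL=5796/5597, mR=-1152/5597; mL+mR=4644/5597 → advance +1; mR−mL=-36/29 → turn -1·90°
n=5: pose=(4,6,W); sL=60/53, sR=12/25; mL=1386/1325, mR=-864/1325; mL+mR=522/1325 → advance +1; mR−mL=-90/53 → turn -1·90°
n=6: pose=(3,6,N); sL=120/233, sR=120/173; mL=38340/40309, mR=7200/40309; mL+mR=45540/40309 → advance +1; mR−mL=-180/233 → turn -1·90°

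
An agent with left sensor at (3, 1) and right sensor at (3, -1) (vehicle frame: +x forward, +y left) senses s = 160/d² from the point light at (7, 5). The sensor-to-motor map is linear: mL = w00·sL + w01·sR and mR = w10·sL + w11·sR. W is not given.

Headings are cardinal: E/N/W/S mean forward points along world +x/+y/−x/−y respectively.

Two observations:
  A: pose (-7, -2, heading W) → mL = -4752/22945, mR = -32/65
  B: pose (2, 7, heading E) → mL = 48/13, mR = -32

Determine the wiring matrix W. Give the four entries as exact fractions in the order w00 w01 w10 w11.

obs A: pose=(-7,-2,W) → sL=160/353, sR=32/65, mL=-4752/22945, mR=-32/65
obs B: pose=(2,7,E) → sL=160/13, sR=32, mL=48/13, mR=-32
sensor matrix S = [[160/353, 32/65], [160/13, 32]]; det S = 503808/59657
solve [mL_A; mL_B] = S·[w00; w01] and [mR_A; mR_B] = S·[w10; w11]:
  w00 = -1, w01 = 1/2, w10 = 0, w11 = -1

-1 1/2 0 -1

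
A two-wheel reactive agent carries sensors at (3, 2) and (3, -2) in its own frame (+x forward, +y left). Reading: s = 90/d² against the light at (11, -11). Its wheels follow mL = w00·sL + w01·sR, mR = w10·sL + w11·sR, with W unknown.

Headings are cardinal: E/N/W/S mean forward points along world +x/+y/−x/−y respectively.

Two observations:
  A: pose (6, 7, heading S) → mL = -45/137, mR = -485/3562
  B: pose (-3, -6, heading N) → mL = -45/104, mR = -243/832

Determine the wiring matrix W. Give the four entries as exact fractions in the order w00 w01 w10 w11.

0 -1 1/2 -1

obs A: pose=(6,7,S) → sL=5/13, sR=45/137, mL=-45/137, mR=-485/3562
obs B: pose=(-3,-6,N) → sL=9/32, sR=45/104, mL=-45/104, mR=-243/832
sensor matrix S = [[5/13, 45/137], [9/32, 45/104]]; det S = 54855/740896
solve [mL_A; mL_B] = S·[w00; w01] and [mR_A; mR_B] = S·[w10; w11]:
  w00 = 0, w01 = -1, w10 = 1/2, w11 = -1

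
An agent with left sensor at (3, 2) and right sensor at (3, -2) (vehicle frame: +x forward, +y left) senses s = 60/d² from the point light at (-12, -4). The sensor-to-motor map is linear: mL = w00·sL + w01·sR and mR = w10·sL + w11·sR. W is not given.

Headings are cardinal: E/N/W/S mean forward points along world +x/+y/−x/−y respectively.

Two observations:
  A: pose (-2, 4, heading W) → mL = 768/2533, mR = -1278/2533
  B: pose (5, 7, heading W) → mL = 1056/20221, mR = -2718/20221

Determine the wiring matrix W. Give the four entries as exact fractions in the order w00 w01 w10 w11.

1 -1 -1 1/2

obs A: pose=(-2,4,W) → sL=12/17, sR=60/149, mL=768/2533, mR=-1278/2533
obs B: pose=(5,7,W) → sL=60/277, sR=12/73, mL=1056/20221, mR=-2718/20221
sensor matrix S = [[12/17, 60/149], [60/277, 12/73]]; det S = 1475712/51219793
solve [mL_A; mL_B] = S·[w00; w01] and [mR_A; mR_B] = S·[w10; w11]:
  w00 = 1, w01 = -1, w10 = -1, w11 = 1/2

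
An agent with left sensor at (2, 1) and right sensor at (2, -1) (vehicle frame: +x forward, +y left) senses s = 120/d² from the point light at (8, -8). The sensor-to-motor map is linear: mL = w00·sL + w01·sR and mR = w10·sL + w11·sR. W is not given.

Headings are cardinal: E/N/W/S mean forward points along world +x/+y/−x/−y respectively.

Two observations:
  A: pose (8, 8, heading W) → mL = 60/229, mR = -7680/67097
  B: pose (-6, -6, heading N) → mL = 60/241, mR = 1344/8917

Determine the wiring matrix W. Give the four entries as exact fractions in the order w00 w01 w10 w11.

obs A: pose=(8,8,W) → sL=120/229, sR=120/293, mL=60/229, mR=-7680/67097
obs B: pose=(-6,-6,N) → sL=120/241, sR=24/37, mL=60/241, mR=1344/8917
sensor matrix S = [[120/229, 120/293], [120/241, 24/37]]; det S = 81354240/598303949
solve [mL_A; mL_B] = S·[w00; w01] and [mR_A; mR_B] = S·[w10; w11]:
  w00 = 1/2, w01 = 0, w10 = -1, w11 = 1

1/2 0 -1 1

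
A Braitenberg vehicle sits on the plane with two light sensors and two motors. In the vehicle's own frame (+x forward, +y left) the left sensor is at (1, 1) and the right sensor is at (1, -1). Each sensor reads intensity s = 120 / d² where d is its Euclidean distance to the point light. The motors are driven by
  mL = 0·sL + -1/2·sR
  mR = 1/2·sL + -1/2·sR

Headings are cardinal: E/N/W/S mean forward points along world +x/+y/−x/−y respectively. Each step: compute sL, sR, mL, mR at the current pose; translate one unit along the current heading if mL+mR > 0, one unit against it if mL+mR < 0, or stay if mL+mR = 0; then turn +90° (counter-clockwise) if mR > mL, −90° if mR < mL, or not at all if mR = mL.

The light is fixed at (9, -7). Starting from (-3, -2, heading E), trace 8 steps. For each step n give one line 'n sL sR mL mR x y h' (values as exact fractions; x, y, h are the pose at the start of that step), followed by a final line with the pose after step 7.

n=0: pose=(-3,-2,E); sL=120/157, sR=120/137; mL=-60/137, mR=-1200/21509; mL+mR=-10620/21509 → advance -1; mR−mL=60/157 → turn +1·90°
n=1: pose=(-4,-2,N); sL=15/29, sR=2/3; mL=-1/3, mR=-13/174; mL+mR=-71/174 → advance -1; mR−mL=15/58 → turn +1·90°
n=2: pose=(-4,-3,W); sL=24/41, sR=120/221; mL=-60/221, mR=192/9061; mL+mR=-2268/9061 → advance -1; mR−mL=12/41 → turn +1·90°
n=3: pose=(-3,-3,S); sL=12/13, sR=60/89; mL=-30/89, mR=144/1157; mL+mR=-246/1157 → advance -1; mR−mL=6/13 → turn +1·90°
n=4: pose=(-3,-2,E); sL=120/157, sR=120/137; mL=-60/137, mR=-1200/21509; mL+mR=-10620/21509 → advance -1; mR−mL=60/157 → turn +1·90°
n=5: pose=(-4,-2,N); sL=15/29, sR=2/3; mL=-1/3, mR=-13/174; mL+mR=-71/174 → advance -1; mR−mL=15/58 → turn +1·90°
n=6: pose=(-4,-3,W); sL=24/41, sR=120/221; mL=-60/221, mR=192/9061; mL+mR=-2268/9061 → advance -1; mR−mL=12/41 → turn +1·90°
n=7: pose=(-3,-3,S); sL=12/13, sR=60/89; mL=-30/89, mR=144/1157; mL+mR=-246/1157 → advance -1; mR−mL=6/13 → turn +1·90°

0 120/157 120/137 -60/137 -1200/21509 -3 -2 E
1 15/29 2/3 -1/3 -13/174 -4 -2 N
2 24/41 120/221 -60/221 192/9061 -4 -3 W
3 12/13 60/89 -30/89 144/1157 -3 -3 S
4 120/157 120/137 -60/137 -1200/21509 -3 -2 E
5 15/29 2/3 -1/3 -13/174 -4 -2 N
6 24/41 120/221 -60/221 192/9061 -4 -3 W
7 12/13 60/89 -30/89 144/1157 -3 -3 S
final -3 -2 E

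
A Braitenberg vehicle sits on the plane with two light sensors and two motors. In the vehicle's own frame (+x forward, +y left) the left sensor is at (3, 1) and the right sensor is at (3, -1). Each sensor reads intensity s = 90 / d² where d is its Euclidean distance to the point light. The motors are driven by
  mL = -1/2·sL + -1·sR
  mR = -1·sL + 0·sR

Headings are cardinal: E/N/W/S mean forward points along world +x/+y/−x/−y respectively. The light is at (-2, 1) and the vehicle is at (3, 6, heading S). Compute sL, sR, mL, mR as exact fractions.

left sensor world pos  = (4, 3); dL² = 40
right sensor world pos = (2, 3); dR² = 20
sL = 90/40 = 9/4
sR = 90/20 = 9/2
mL = -1/2·sL + -1·sR = -45/8
mR = -1·sL + 0·sR = -9/4

9/4 9/2 -45/8 -9/4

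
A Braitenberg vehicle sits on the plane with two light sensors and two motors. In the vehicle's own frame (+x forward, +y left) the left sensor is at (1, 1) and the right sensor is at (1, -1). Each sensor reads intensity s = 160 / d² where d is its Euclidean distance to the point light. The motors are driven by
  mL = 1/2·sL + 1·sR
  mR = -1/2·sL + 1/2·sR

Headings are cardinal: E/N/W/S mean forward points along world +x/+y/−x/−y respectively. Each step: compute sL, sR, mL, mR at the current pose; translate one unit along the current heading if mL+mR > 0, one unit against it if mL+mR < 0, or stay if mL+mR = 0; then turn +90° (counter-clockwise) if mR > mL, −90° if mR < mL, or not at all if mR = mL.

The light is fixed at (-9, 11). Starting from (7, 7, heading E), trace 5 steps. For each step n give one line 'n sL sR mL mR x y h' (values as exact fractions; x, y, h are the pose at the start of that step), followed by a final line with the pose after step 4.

0 80/149 80/157 18200/23393 -320/23393 7 7 E
1 160/349 160/281 78320/98069 5440/98069 8 7 S
2 40/73 10/17 1070/1241 25/1241 8 6 W
3 160/241 32/61 12592/14701 -1024/14701 7 6 N
4 80/149 80/157 18200/23393 -320/23393 7 7 E
final 8 7 S

n=0: pose=(7,7,E); sL=80/149, sR=80/157; mL=18200/23393, mR=-320/23393; mL+mR=120/157 → advance +1; mR−mL=-18520/23393 → turn -1·90°
n=1: pose=(8,7,S); sL=160/349, sR=160/281; mL=78320/98069, mR=5440/98069; mL+mR=240/281 → advance +1; mR−mL=-72880/98069 → turn -1·90°
n=2: pose=(8,6,W); sL=40/73, sR=10/17; mL=1070/1241, mR=25/1241; mL+mR=15/17 → advance +1; mR−mL=-1045/1241 → turn -1·90°
n=3: pose=(7,6,N); sL=160/241, sR=32/61; mL=12592/14701, mR=-1024/14701; mL+mR=48/61 → advance +1; mR−mL=-13616/14701 → turn -1·90°
n=4: pose=(7,7,E); sL=80/149, sR=80/157; mL=18200/23393, mR=-320/23393; mL+mR=120/157 → advance +1; mR−mL=-18520/23393 → turn -1·90°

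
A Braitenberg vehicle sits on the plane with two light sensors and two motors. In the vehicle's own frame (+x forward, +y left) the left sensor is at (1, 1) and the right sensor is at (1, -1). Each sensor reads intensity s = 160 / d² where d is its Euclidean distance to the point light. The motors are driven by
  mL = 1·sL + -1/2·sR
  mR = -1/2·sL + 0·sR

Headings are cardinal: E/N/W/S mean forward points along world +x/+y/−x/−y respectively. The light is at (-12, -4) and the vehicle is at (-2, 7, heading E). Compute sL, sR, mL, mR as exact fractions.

32/53 160/221 2832/11713 -16/53

left sensor world pos  = (-1, 8); dL² = 265
right sensor world pos = (-1, 6); dR² = 221
sL = 160/265 = 32/53
sR = 160/221 = 160/221
mL = 1·sL + -1/2·sR = 2832/11713
mR = -1/2·sL + 0·sR = -16/53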